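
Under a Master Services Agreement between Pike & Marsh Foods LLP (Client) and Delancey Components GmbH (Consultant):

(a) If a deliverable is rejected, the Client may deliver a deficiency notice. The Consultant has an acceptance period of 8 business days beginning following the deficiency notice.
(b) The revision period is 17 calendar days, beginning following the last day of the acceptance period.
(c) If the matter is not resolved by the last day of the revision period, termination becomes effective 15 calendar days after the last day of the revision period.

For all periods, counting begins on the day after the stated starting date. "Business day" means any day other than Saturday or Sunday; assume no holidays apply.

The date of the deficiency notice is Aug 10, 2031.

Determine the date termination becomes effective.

Sep 21, 2031

The last day of the acceptance period: counting 8 business days from Sunday, Aug 10, 2031 (Aug 11, Aug 12, Aug 13, Aug 14, Aug 15, Aug 18, Aug 19, Aug 20, skipping weekends) reaches Wednesday, Aug 20, 2031.
The last day of the revision period: Aug 20, 2031 + 17 days = Sep 6, 2031.
Adding 15 calendar days to Sep 6, 2031 gives Sep 21, 2031, which is the date termination becomes effective.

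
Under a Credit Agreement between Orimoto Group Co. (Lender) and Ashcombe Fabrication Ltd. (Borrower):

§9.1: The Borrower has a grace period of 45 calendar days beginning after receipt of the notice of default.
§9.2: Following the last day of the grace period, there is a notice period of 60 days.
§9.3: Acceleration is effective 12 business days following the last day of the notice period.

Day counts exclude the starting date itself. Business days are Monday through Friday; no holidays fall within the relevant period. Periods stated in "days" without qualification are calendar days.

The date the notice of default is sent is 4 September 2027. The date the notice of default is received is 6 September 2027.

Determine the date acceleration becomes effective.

The last day of the grace period: 6 September 2027 + 45 days = 21 October 2027.
The last day of the notice period: 21 October 2027 + 60 days = 20 December 2027.
From Monday, 20 December 2027, 12 business days (Dec 21, Dec 22, Dec 23, Dec 24, …, Jan 3, Jan 4, Jan 5, skipping weekends) brings us to Wednesday, 5 January 2028, which is the date acceleration becomes effective.

5 January 2028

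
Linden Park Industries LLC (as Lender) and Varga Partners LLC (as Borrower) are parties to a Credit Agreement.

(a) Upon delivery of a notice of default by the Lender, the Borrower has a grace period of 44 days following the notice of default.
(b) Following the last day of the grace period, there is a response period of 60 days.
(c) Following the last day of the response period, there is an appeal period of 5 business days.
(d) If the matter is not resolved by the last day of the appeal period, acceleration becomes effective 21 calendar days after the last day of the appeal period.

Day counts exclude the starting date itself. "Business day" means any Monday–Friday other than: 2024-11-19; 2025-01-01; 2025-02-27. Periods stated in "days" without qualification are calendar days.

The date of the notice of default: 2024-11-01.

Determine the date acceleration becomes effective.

The last day of the grace period: 2024-11-01 + 44 days = 2024-12-15.
The last day of the response period: 60 calendar days after 2024-12-15 is 2025-02-13.
The last day of the appeal period: 5 business days after Thursday, 2025-02-13, skipping weekends — Feb 14, Feb 17, Feb 18, Feb 19, Feb 20 — lands on Thursday, 2025-02-20.
The date acceleration becomes effective: 2025-02-20 + 21 days = 2025-03-13.

2025-03-13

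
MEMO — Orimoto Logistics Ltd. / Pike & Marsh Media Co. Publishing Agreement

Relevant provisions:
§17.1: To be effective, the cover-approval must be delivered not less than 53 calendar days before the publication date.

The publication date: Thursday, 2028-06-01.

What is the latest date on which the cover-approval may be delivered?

2028-06-01 minus 53 days is 2028-04-09.

2028-04-09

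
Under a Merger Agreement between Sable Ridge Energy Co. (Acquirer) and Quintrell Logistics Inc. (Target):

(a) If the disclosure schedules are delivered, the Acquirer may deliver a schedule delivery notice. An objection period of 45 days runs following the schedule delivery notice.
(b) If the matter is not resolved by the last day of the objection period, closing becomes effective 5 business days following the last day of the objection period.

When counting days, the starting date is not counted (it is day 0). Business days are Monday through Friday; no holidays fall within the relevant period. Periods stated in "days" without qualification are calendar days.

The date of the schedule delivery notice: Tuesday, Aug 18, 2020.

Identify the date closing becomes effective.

Oct 9, 2020

The last day of the objection period: 45 calendar days after Aug 18, 2020 is Oct 2, 2020.
The date closing becomes effective: 5 business days after Friday, Oct 2, 2020, skipping weekends — Oct 5, Oct 6, Oct 7, Oct 8, Oct 9 — lands on Friday, Oct 9, 2020.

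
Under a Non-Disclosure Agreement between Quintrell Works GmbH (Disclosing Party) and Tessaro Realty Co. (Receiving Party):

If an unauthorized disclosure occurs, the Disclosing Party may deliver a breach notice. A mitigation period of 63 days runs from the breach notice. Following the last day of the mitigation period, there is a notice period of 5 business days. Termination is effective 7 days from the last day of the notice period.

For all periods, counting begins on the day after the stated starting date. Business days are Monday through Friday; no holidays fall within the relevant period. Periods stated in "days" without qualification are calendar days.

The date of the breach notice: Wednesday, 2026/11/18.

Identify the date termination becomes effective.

2027/02/03

The last day of the mitigation period: 63 calendar days after 2026/11/18 is 2027/01/20.
The last day of the notice period: 5 business days after Wednesday, 2027/01/20, skipping weekends — Jan 21, Jan 22, Jan 25, Jan 26, Jan 27 — lands on Wednesday, 2027/01/27.
The date termination becomes effective: 2027/01/27 + 7 days = 2027/02/03.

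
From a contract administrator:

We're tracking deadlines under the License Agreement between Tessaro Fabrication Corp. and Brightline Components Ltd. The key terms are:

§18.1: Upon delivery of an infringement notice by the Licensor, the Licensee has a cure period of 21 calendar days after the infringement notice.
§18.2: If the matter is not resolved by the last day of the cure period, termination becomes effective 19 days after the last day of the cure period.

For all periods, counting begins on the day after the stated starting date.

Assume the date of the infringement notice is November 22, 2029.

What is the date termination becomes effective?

January 1, 2030

The last day of the cure period: November 22, 2029 + 21 days = December 13, 2029.
Adding 19 calendar days to December 13, 2029 gives January 1, 2030, which is the date termination becomes effective.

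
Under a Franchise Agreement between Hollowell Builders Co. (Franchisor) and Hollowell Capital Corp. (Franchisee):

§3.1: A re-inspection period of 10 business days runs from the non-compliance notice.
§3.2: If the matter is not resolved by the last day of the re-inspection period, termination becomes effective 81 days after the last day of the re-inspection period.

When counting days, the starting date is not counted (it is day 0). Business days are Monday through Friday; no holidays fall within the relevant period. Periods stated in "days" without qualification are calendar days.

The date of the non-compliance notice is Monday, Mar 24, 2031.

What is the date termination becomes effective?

The last day of the re-inspection period: 10 business days after Monday, Mar 24, 2031, skipping weekends — Mar 25, Mar 26, Mar 27, Mar 28, Mar 31, Apr 1, Apr 2, Apr 3, Apr 4, Apr 7 — lands on Monday, Apr 7, 2031.
The date termination becomes effective: 81 calendar days after Apr 7, 2031 is Jun 27, 2031.

Jun 27, 2031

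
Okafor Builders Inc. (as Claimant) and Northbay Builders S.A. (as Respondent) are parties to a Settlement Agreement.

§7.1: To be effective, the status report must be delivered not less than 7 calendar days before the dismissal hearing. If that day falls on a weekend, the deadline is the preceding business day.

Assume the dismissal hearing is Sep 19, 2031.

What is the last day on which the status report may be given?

Counting back 7 calendar days from Sep 19, 2031 gives Sep 12, 2031. That is a Friday, so no adjustment is needed.

Sep 12, 2031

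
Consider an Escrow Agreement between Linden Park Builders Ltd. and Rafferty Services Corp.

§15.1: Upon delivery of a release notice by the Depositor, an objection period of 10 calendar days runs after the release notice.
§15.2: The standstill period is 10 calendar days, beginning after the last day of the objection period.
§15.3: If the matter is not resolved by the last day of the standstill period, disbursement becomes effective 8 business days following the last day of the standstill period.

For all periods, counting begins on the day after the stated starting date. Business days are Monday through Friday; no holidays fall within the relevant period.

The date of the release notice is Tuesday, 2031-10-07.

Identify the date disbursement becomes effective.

The last day of the objection period: 2031-10-07 + 10 days = 2031-10-17.
Adding 10 calendar days to 2031-10-17 gives 2031-10-27, which is the last day of the standstill period.
The date disbursement becomes effective: 8 business days after Monday, 2031-10-27, skipping weekends — Oct 28, Oct 29, Oct 30, Oct 31, Nov 3, Nov 4, Nov 5, Nov 6 — lands on Thursday, 2031-11-06.

2031-11-06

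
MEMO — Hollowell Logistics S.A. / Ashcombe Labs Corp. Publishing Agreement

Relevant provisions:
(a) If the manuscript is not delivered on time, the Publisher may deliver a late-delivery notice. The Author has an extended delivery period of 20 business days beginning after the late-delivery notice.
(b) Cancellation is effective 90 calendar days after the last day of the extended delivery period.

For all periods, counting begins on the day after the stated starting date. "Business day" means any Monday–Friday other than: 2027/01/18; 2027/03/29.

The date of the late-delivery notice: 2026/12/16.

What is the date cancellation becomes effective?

2027/04/13

From Wednesday, 2026/12/16, 20 business days (Dec 17, Dec 18, Dec 21, Dec 22, …, Jan 11, Jan 12, Jan 13, skipping weekends) brings us to Wednesday, 2027/01/13, which is the last day of the extended delivery period.
The date cancellation becomes effective: 2027/01/13 + 90 days = 2027/04/13.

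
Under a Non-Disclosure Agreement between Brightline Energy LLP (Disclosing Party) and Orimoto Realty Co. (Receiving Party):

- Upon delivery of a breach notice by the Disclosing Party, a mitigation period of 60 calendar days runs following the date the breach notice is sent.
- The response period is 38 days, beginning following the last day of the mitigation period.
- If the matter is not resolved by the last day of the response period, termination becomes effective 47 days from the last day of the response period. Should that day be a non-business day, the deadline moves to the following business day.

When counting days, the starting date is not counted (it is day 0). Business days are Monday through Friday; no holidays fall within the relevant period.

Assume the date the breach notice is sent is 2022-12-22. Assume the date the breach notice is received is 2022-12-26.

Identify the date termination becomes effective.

2023-05-16

The last day of the mitigation period: 2022-12-22 + 60 days = 2023-02-20.
The last day of the response period: 38 calendar days after 2023-02-20 is 2023-03-30.
Adding 47 calendar days to 2023-03-30 gives 2023-05-16, which is the date termination becomes effective. 2023-05-16 is a Tuesday, so no roll-forward applies.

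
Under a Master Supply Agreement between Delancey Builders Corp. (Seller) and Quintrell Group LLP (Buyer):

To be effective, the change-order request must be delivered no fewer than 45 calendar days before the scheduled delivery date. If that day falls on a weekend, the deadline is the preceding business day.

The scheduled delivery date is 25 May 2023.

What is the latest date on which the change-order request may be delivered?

25 May 2023 minus 45 days is 10 April 2023. That is a Monday, so no adjustment is needed.

10 April 2023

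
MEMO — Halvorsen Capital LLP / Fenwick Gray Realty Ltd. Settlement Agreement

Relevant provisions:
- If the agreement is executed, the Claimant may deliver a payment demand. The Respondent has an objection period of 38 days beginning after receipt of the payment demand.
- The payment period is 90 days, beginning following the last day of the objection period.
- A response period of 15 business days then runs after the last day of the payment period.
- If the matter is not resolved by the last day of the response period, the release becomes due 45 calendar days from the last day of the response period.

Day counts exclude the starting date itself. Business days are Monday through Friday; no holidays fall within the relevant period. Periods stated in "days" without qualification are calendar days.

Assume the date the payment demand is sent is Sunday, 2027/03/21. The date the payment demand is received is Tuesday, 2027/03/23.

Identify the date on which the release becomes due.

2027/10/03

The last day of the objection period: 38 calendar days after 2027/03/23 is 2027/04/30.
The last day of the payment period: 90 calendar days after 2027/04/30 is 2027/07/29.
From Thursday, 2027/07/29, 15 business days (Jul 30, Aug 2, Aug 3, Aug 4, …, Aug 17, Aug 18, Aug 19, skipping weekends) brings us to Thursday, 2027/08/19, which is the last day of the response period.
Adding 45 calendar days to 2027/08/19 gives 2027/10/03, which is the date on which the release becomes due.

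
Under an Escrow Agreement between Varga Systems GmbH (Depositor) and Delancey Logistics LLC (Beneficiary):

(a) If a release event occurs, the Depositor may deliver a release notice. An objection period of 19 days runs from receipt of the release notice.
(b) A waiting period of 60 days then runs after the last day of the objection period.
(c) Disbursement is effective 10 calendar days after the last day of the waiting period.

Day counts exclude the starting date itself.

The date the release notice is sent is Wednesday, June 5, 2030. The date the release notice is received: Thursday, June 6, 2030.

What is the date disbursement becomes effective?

September 3, 2030

Adding 19 calendar days to June 6, 2030 gives June 25, 2030, which is the last day of the objection period.
Adding 60 calendar days to June 25, 2030 gives August 24, 2030, which is the last day of the waiting period.
The date disbursement becomes effective: August 24, 2030 + 10 days = September 3, 2030.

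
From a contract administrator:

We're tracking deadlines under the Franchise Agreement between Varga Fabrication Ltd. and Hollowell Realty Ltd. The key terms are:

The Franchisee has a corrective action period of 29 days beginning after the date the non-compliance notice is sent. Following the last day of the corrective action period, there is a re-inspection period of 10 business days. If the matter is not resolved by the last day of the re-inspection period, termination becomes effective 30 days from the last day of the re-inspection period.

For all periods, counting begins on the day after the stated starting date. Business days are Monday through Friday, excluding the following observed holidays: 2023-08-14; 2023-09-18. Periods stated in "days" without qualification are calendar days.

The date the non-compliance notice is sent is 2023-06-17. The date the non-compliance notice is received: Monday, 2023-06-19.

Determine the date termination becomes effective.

2023-08-27

Adding 29 calendar days to 2023-06-17 gives 2023-07-16, which is the last day of the corrective action period.
The last day of the re-inspection period: 10 business days after Sunday, 2023-07-16, skipping weekends — Jul 17, Jul 18, Jul 19, Jul 20, Jul 21, Jul 24, Jul 25, Jul 26, Jul 27, Jul 28 — lands on Friday, 2023-07-28.
The date termination becomes effective: 2023-07-28 + 30 days = 2023-08-27.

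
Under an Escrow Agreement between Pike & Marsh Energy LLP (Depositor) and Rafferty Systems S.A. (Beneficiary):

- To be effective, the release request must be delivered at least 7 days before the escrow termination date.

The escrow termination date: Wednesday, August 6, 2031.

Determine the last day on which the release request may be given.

Counting back 7 calendar days from August 6, 2031 gives July 30, 2031.

July 30, 2031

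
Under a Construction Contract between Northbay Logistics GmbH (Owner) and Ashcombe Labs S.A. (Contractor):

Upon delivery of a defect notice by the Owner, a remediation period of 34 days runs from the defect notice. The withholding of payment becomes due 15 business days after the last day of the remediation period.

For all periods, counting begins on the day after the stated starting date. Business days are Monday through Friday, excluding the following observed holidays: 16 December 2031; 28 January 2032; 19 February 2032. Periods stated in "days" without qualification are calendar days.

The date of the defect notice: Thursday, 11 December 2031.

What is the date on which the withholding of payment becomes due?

Adding 34 calendar days to 11 December 2031 gives 14 January 2032, which is the last day of the remediation period.
The date on which the withholding of payment becomes due: 15 business days after Wednesday, 14 January 2032, skipping weekends and the listed holiday on Jan 28 — Jan 15, Jan 16, Jan 19, Jan 20, …, Feb 3, Feb 4, Feb 5 — lands on Thursday, 5 February 2032.

5 February 2032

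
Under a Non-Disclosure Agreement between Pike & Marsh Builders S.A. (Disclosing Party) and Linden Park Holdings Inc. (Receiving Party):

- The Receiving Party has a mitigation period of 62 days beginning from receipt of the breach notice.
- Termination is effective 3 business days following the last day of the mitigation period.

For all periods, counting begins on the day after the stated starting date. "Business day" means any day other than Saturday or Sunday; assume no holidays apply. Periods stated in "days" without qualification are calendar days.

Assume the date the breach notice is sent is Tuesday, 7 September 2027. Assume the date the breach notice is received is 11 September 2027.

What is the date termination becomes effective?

17 November 2027

The last day of the mitigation period: 11 September 2027 + 62 days = 12 November 2027.
From Friday, 12 November 2027, 3 business days (Nov 15, Nov 16, Nov 17, skipping weekends) brings us to Wednesday, 17 November 2027, which is the date termination becomes effective.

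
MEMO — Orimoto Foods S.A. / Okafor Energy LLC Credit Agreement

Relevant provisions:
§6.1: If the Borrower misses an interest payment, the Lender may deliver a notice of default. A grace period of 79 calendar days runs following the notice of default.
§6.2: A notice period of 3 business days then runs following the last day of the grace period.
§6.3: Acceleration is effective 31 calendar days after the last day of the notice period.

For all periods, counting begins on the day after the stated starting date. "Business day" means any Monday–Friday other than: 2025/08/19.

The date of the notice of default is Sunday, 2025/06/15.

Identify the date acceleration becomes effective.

Adding 79 calendar days to 2025/06/15 gives 2025/09/02, which is the last day of the grace period.
From Tuesday, 2025/09/02, 3 business days (Sep 3, Sep 4, Sep 5, skipping weekends) brings us to Friday, 2025/09/05, which is the last day of the notice period.
The date acceleration becomes effective: 2025/09/05 + 31 days = 2025/10/06.

2025/10/06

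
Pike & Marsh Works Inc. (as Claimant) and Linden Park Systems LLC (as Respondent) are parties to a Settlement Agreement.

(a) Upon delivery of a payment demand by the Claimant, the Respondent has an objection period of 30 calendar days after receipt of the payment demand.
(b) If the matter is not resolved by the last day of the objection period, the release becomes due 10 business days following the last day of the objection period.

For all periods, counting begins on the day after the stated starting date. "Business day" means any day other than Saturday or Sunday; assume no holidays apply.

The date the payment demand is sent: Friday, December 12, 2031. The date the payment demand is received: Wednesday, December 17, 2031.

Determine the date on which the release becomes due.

January 30, 2032

The last day of the objection period: December 17, 2031 + 30 days = January 16, 2032.
The date on which the release becomes due: counting 10 business days from Friday, January 16, 2032 (Jan 19, Jan 20, Jan 21, Jan 22, Jan 23, Jan 26, Jan 27, Jan 28, Jan 29, Jan 30, skipping weekends) reaches Friday, January 30, 2032.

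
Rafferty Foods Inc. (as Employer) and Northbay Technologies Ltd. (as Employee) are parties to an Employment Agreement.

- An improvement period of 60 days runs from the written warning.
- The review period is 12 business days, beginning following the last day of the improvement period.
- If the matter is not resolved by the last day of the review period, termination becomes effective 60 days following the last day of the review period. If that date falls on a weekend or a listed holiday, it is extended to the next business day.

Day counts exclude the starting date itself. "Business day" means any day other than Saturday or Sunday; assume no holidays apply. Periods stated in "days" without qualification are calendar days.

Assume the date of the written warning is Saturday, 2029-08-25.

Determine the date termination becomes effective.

2030-01-08

Adding 60 calendar days to 2029-08-25 gives 2029-10-24, which is the last day of the improvement period.
The last day of the review period: counting 12 business days from Wednesday, 2029-10-24 (Oct 25, Oct 26, Oct 29, Oct 30, …, Nov 7, Nov 8, Nov 9, skipping weekends) reaches Friday, 2029-11-09.
Adding 60 calendar days to 2029-11-09 gives 2030-01-08, which is the date termination becomes effective. 2030-01-08 is a Tuesday, so no roll-forward applies.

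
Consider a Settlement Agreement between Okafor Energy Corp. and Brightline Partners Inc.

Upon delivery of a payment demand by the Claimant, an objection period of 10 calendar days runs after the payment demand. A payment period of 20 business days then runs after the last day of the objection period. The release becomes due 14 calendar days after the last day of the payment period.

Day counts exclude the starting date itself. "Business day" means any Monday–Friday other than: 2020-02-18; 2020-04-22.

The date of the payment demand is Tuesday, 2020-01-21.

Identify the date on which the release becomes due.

2020-03-16

Adding 10 calendar days to 2020-01-21 gives 2020-01-31, which is the last day of the objection period.
From Friday, 2020-01-31, 20 business days (Feb 3, Feb 4, Feb 5, Feb 6, …, Feb 27, Feb 28, Mar 2, skipping weekends and the listed holiday on Feb 18) brings us to Monday, 2020-03-02, which is the last day of the payment period.
The date on which the release becomes due: 14 calendar days after 2020-03-02 is 2020-03-16.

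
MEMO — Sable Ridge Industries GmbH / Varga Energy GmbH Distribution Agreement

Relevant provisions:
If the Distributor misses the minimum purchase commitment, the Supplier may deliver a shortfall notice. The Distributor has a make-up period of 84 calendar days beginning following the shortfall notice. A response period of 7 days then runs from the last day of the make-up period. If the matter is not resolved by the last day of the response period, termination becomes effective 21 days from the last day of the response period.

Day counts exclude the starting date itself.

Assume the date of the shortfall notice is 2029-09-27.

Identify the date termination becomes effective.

2030-01-17

The last day of the make-up period: 2029-09-27 + 84 days = 2029-12-20.
Adding 7 calendar days to 2029-12-20 gives 2029-12-27, which is the last day of the response period.
The date termination becomes effective: 21 calendar days after 2029-12-27 is 2030-01-17.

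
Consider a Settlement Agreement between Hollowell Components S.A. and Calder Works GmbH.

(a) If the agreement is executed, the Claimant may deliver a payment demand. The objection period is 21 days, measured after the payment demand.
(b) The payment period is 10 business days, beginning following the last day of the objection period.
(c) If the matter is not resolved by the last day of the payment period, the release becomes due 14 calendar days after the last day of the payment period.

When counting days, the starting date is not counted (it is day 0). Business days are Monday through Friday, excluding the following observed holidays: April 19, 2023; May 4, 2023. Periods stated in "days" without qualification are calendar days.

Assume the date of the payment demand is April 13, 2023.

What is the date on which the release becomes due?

Adding 21 calendar days to April 13, 2023 gives May 4, 2023, which is the last day of the objection period.
From Thursday, May 4, 2023, 10 business days (May 5, May 8, May 9, May 10, May 11, May 12, May 15, May 16, May 17, May 18, skipping weekends) brings us to Thursday, May 18, 2023, which is the last day of the payment period.
The date on which the release becomes due: 14 calendar days after May 18, 2023 is June 1, 2023.

June 1, 2023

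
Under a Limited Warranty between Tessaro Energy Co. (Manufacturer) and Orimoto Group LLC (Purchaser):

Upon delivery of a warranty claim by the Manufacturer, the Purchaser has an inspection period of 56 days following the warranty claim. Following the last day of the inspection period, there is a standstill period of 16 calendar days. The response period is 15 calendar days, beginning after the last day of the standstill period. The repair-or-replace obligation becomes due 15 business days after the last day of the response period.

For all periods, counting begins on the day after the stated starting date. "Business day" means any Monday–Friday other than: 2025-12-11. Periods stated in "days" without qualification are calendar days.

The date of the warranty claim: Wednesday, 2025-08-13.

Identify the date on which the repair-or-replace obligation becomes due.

Adding 56 calendar days to 2025-08-13 gives 2025-10-08, which is the last day of the inspection period.
The last day of the standstill period: 2025-10-08 + 16 days = 2025-10-24.
The last day of the response period: 15 calendar days after 2025-10-24 is 2025-11-08.
From Saturday, 2025-11-08, 15 business days (Nov 10, Nov 11, Nov 12, Nov 13, …, Nov 26, Nov 27, Nov 28, skipping weekends) brings us to Friday, 2025-11-28, which is the date on which the repair-or-replace obligation becomes due.

2025-11-28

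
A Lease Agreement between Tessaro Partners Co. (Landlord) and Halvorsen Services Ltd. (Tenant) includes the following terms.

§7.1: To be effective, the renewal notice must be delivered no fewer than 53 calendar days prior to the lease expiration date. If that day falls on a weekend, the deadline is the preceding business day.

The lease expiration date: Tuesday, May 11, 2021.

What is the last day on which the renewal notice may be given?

March 19, 2021

May 11, 2021 minus 53 days is March 19, 2021. That is a Friday, so no adjustment is needed.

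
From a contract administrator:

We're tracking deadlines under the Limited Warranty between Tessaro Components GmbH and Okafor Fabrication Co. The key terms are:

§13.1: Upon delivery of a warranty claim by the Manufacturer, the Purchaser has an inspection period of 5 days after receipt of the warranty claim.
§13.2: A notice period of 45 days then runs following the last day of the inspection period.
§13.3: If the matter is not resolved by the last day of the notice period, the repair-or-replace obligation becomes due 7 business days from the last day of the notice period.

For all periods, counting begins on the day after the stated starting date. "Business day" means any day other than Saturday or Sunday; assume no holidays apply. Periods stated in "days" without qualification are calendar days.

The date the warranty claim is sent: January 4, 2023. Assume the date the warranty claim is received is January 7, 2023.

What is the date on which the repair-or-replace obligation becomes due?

Adding 5 calendar days to January 7, 2023 gives January 12, 2023, which is the last day of the inspection period.
The last day of the notice period: 45 calendar days after January 12, 2023 is February 26, 2023.
The date on which the repair-or-replace obligation becomes due: 7 business days after Sunday, February 26, 2023, skipping weekends — Feb 27, Feb 28, Mar 1, Mar 2, Mar 3, Mar 6, Mar 7 — lands on Tuesday, March 7, 2023.

March 7, 2023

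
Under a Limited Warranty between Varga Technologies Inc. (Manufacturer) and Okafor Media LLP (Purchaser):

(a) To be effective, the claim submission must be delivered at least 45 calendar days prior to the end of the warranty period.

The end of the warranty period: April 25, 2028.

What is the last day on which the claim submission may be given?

March 11, 2028

Counting back 45 calendar days from April 25, 2028 gives March 11, 2028.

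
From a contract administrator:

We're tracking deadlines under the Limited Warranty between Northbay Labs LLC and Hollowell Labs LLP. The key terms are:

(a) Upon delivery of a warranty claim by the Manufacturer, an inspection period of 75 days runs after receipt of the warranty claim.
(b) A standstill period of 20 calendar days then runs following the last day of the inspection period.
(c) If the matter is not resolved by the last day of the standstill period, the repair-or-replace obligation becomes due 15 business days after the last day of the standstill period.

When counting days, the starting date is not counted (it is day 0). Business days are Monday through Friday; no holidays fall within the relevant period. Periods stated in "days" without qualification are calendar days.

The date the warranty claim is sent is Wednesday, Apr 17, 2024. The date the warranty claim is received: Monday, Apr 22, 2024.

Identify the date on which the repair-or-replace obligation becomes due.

Aug 16, 2024

Adding 75 calendar days to Apr 22, 2024 gives Jul 6, 2024, which is the last day of the inspection period.
The last day of the standstill period: Jul 6, 2024 + 20 days = Jul 26, 2024.
The date on which the repair-or-replace obligation becomes due: counting 15 business days from Friday, Jul 26, 2024 (Jul 29, Jul 30, Jul 31, Aug 1, …, Aug 14, Aug 15, Aug 16, skipping weekends) reaches Friday, Aug 16, 2024.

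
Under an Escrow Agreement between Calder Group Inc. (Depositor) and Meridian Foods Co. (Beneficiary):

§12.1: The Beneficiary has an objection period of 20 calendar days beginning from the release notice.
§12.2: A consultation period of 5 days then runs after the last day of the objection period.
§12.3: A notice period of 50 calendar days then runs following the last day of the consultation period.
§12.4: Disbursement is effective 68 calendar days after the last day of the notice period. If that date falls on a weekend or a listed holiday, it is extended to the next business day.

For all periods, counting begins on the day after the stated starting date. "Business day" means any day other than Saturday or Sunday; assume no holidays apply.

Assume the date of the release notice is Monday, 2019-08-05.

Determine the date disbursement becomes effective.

2019-12-26

The last day of the objection period: 20 calendar days after 2019-08-05 is 2019-08-25.
The last day of the consultation period: 2019-08-25 + 5 days = 2019-08-30.
The last day of the notice period: 50 calendar days after 2019-08-30 is 2019-10-19.
The date disbursement becomes effective: 68 calendar days after 2019-10-19 is 2019-12-26. 2019-12-26 is a Thursday, so no roll-forward applies.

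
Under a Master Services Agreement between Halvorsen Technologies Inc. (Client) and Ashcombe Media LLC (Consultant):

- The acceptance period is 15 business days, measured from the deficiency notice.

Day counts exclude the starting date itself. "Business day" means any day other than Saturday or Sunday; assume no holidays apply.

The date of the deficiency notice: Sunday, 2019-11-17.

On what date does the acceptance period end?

The last day of the acceptance period: counting 15 business days from Sunday, 2019-11-17 (Nov 18, Nov 19, Nov 20, Nov 21, …, Dec 4, Dec 5, Dec 6, skipping weekends) reaches Friday, 2019-12-06.

2019-12-06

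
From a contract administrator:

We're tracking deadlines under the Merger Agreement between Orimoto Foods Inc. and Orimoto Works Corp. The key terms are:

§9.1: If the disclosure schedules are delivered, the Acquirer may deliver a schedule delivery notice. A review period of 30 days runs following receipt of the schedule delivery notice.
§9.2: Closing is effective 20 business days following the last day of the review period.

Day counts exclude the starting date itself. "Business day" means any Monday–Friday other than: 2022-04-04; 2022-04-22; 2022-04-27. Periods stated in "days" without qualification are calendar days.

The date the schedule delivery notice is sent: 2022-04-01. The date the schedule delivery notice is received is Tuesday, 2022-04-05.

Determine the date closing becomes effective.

2022-06-02

The last day of the review period: 30 calendar days after 2022-04-05 is 2022-05-05.
The date closing becomes effective: counting 20 business days from Thursday, 2022-05-05 (May 6, May 9, May 10, May 11, …, May 31, Jun 1, Jun 2, skipping weekends) reaches Thursday, 2022-06-02.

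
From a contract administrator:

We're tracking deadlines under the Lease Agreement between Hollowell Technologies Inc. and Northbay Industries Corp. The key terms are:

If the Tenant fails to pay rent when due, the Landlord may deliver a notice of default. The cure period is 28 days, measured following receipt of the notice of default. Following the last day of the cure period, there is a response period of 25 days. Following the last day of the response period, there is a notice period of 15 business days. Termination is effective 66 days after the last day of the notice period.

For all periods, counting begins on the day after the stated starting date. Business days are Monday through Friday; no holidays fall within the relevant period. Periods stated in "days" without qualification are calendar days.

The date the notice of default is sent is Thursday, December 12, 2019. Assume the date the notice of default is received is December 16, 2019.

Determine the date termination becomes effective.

May 4, 2020

The last day of the cure period: December 16, 2019 + 28 days = January 13, 2020.
The last day of the response period: 25 calendar days after January 13, 2020 is February 7, 2020.
The last day of the notice period: counting 15 business days from Friday, February 7, 2020 (Feb 10, Feb 11, Feb 12, Feb 13, …, Feb 26, Feb 27, Feb 28, skipping weekends) reaches Friday, February 28, 2020.
The date termination becomes effective: February 28, 2020 + 66 days = May 4, 2020.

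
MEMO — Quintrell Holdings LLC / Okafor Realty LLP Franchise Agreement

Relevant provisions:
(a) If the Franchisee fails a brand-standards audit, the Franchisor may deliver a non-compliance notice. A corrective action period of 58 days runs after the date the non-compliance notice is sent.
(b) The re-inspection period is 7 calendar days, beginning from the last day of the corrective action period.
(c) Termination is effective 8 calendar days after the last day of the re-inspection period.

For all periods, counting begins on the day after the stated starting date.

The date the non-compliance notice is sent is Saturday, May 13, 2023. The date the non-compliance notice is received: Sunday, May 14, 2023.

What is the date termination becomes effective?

July 25, 2023

The last day of the corrective action period: 58 calendar days after May 13, 2023 is July 10, 2023.
The last day of the re-inspection period: 7 calendar days after July 10, 2023 is July 17, 2023.
The date termination becomes effective: 8 calendar days after July 17, 2023 is July 25, 2023.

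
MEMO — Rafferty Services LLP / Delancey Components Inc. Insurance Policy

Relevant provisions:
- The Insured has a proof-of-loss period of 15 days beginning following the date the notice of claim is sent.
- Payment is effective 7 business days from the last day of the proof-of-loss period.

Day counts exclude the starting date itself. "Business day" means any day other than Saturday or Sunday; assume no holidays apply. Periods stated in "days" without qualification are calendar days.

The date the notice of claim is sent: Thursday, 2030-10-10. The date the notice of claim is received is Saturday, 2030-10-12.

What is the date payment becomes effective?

2030-11-05

The last day of the proof-of-loss period: 15 calendar days after 2030-10-10 is 2030-10-25.
The date payment becomes effective: 7 business days after Friday, 2030-10-25, skipping weekends — Oct 28, Oct 29, Oct 30, Oct 31, Nov 1, Nov 4, Nov 5 — lands on Tuesday, 2030-11-05.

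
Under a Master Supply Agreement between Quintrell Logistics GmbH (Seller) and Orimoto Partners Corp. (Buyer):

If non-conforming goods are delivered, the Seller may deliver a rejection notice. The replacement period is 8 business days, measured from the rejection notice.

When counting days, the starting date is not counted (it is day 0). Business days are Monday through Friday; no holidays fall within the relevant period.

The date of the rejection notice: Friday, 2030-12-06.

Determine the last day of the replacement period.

2030-12-18

From Friday, 2030-12-06, 8 business days (Dec 9, Dec 10, Dec 11, Dec 12, Dec 13, Dec 16, Dec 17, Dec 18, skipping weekends) brings us to Wednesday, 2030-12-18, which is the last day of the replacement period.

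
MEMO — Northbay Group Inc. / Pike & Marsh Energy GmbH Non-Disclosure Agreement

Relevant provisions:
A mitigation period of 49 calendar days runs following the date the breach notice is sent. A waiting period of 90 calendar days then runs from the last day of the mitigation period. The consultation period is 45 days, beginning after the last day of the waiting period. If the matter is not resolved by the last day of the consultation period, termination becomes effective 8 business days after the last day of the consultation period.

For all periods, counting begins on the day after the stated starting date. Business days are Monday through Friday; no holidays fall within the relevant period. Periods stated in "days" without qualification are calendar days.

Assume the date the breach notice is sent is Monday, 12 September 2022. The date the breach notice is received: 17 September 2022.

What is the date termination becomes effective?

The last day of the mitigation period: 49 calendar days after 12 September 2022 is 31 October 2022.
The last day of the waiting period: 31 October 2022 + 90 days = 29 January 2023.
Adding 45 calendar days to 29 January 2023 gives 15 March 2023, which is the last day of the consultation period.
The date termination becomes effective: counting 8 business days from Wednesday, 15 March 2023 (Mar 16, Mar 17, Mar 20, Mar 21, Mar 22, Mar 23, Mar 24, Mar 27, skipping weekends) reaches Monday, 27 March 2023.

27 March 2023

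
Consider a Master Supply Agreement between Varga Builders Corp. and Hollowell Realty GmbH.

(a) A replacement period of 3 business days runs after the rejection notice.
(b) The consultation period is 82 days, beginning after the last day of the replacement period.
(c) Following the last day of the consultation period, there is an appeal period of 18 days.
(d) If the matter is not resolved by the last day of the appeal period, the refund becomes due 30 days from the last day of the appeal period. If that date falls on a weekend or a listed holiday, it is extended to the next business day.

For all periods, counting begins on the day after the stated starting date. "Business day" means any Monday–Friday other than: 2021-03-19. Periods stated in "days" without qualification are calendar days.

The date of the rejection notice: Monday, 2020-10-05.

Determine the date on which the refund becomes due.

2021-02-15

The last day of the replacement period: 3 business days after Monday, 2020-10-05, skipping weekends — Oct 6, Oct 7, Oct 8 — lands on Thursday, 2020-10-08.
The last day of the consultation period: 2020-10-08 + 82 days = 2020-12-29.
Adding 18 calendar days to 2020-12-29 gives 2021-01-16, which is the last day of the appeal period.
Adding 30 calendar days to 2021-01-16 gives 2021-02-15, which is the date on which the refund becomes due. 2021-02-15 is a Monday and is not a listed holiday, so no roll-forward applies.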